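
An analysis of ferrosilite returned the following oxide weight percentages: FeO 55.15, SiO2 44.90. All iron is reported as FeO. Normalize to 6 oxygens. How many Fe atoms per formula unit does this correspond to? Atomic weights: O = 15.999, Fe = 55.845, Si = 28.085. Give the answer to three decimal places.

2.036 Fe apfu

FeO (M=71.844): mol = 0.76764; Fe = 0.76764, O = 0.76764.
SiO2 (M=60.083): mol = 0.74730; Si = 0.74730, O = 1.49460.
ΣO = 2.26224; factor = 6/ΣO = 2.65224.
Fe apfu = 0.76764 × 2.65224 = 2.036.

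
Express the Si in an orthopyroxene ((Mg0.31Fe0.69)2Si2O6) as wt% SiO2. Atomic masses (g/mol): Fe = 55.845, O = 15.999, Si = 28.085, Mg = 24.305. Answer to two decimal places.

M((Mg0.31Fe0.69)2Si2O6) = 244.299 g/mol; M(SiO2) = 60.083 g/mol.
Moles SiO2 per formula unit = 2 Si ÷ 1 = 2.0000.
SiO2 fraction = (2.0000 × 60.083) / 244.299 = 120.166/244.299 = 0.4919.

49.19 wt%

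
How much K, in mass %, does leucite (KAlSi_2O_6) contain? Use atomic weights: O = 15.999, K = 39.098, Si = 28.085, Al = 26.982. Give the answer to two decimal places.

Formula mass = 1*39.098 + 1*26.982 + 2*28.085 + 6*15.999 = 218.244 g/mol, of which 39.098 g is K.
So K makes up 39.098/218.244 = 0.1791 of the mass, i.e. 17.91%.

17.91 mass %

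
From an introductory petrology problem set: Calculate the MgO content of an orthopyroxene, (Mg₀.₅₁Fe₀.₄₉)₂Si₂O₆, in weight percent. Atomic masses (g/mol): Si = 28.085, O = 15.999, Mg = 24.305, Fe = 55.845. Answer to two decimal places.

Formula mass = 231.683 g/mol.
1.02 Mg → 1.0200 mol MgO per formula unit; M(MgO) = 40.304, so MgO mass = 41.110 g.
41.110/231.683 × 100 = 17.74 wt%.

17.74 wt%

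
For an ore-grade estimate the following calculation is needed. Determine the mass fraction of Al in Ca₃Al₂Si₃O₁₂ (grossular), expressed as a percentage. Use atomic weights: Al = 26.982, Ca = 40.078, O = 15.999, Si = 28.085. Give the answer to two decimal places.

Formula mass = 3×40.078 + 2×26.982 + 3×28.085 + 12×15.999 = 450.441 g/mol, of which 53.964 g is Al.
So Al makes up 53.964/450.441 = 0.1198 of the mass, i.e. 11.98%.

11.98 weight percent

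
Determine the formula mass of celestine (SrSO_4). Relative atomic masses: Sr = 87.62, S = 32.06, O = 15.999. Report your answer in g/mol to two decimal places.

183.68 g/mol

The formula mass is the sum 1*87.62 + 1*32.06 + 4*15.999.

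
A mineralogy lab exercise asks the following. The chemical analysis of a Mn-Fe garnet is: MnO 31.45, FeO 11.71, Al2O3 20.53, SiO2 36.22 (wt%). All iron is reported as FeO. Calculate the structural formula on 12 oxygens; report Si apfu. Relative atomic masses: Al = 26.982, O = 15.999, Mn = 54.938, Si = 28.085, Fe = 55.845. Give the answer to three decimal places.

MnO: 31.45/70.937 = 0.44335 mol → 0.44335 mol Mn, 0.44335 mol O.
FeO: 11.71/71.844 = 0.16299 mol → 0.16299 mol Fe, 0.16299 mol O.
Al2O3: 20.53/101.961 = 0.20135 mol → 0.40270 mol Al, 0.60405 mol O.
SiO2: 36.22/60.083 = 0.60283 mol → 0.60283 mol Si, 1.20566 mol O.
Total oxygen = 2.41605 mol. Normalization factor = 12/2.41605 = 4.96678.
Si per 12 O = 0.60283 × 4.96678 = 2.994.

2.994 Si apfu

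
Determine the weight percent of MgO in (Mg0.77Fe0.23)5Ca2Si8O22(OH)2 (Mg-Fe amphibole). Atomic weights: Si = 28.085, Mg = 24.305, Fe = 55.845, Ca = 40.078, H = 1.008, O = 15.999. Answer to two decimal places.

18.28 wt%

M((Mg0.77Fe0.23)5Ca2Si8O22(OH)2) = 848.624 g/mol; M(MgO) = 40.304 g/mol.
Moles MgO per formula unit = 3.85 Mg ÷ 1 = 3.8500.
MgO fraction = (3.8500 × 40.304) / 848.624 = 155.170/848.624 = 0.1828.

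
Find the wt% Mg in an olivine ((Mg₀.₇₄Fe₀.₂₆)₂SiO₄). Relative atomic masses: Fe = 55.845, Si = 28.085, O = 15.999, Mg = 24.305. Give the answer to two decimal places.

22.90 weight percent

Formula mass = 1.48×24.305 + 0.52×55.845 + 1×28.085 + 4×15.999 = 157.092 g/mol, of which 35.971 g is Mg.
So Mg makes up 35.971/157.092 = 0.2290 of the mass, i.e. 22.90%.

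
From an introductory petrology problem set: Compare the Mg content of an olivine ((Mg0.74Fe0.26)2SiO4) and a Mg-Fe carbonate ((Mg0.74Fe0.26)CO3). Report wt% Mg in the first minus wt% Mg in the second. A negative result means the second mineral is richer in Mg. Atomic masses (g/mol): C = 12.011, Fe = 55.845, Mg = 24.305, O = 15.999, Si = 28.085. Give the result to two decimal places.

First mineral: 35.971 g Mg in 157.092 g formula = 22.90 wt% Mg.
Second mineral: 17.986 g Mg in 92.513 g formula = 19.44 wt% Mg.
22.90% − 19.44% gives a difference of 3.46 percentage points.

3.46 percentage points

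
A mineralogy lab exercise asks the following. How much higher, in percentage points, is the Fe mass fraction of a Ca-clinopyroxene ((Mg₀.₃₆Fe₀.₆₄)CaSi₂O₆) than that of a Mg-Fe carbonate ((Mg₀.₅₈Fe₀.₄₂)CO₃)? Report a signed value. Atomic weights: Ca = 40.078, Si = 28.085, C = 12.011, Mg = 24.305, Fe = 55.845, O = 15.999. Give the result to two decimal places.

First mineral: 35.741 g Fe in 236.733 g formula = 15.10 wt% Fe.
Second mineral: 23.455 g Fe in 97.560 g formula = 24.04 wt% Fe.
15.10% − 24.04% gives a difference of -8.94 percentage points.

-8.94 percentage points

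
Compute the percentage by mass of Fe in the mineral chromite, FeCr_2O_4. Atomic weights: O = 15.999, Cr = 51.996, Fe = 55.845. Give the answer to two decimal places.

24.95 weight percent

Molar mass of FeCr_2O_4: 1*55.845 + 2*51.996 + 4*15.999 = 223.833 g/mol.
Mass of Fe per formula unit: 1 × 55.845 = 55.845 g.
Weight fraction Fe = 55.845 / 223.833 = 0.2495.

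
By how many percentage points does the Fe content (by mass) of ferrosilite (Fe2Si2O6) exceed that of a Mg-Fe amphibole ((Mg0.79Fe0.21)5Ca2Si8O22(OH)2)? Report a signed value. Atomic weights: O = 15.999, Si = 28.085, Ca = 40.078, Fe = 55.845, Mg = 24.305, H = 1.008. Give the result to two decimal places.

Fe in Fe2Si2O6: molar mass 263.854 g/mol; 2×55.845 = 111.690 g → 42.33 wt%.
Fe in (Mg0.79Fe0.21)5Ca2Si8O22(OH)2: molar mass 845.470 g/mol; 1.05×55.845 = 58.637 g → 6.94 wt%.
Difference = 42.33 − 6.94 = 35.39 percentage points.

35.39 percentage points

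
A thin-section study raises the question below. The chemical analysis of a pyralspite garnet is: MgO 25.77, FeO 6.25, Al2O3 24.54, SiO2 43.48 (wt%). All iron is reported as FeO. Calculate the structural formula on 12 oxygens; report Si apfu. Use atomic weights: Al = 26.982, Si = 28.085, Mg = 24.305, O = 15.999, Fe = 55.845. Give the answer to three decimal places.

25.77 wt% MgO ÷ 40.304 g/mol = 0.63939 mol, giving 0.63939 Mg and 0.63939 O.
6.25 wt% FeO ÷ 71.844 g/mol = 0.08699 mol, giving 0.08699 Fe and 0.08699 O.
24.54 wt% Al2O3 ÷ 101.961 g/mol = 0.24068 mol, giving 0.48136 Al and 0.72204 O.
43.48 wt% SiO2 ÷ 60.083 g/mol = 0.72367 mol, giving 0.72367 Si and 1.44734 O.
Oxygen sums to 2.89576; scaling by 12/2.89576 = 4.14399 puts the formula on 12 O.
Si: 0.72367 × 4.14399 = 2.999 atoms per formula unit.

2.999 Si apfu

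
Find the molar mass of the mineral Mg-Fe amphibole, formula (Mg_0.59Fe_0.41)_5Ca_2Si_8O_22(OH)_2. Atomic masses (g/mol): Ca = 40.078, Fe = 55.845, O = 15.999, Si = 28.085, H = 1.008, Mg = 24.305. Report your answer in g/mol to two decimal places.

The formula mass is the sum 2.95*24.305 + 2.05*55.845 + 2*40.078 + 8*28.085 + 24*15.999 + 2*1.008.

877.01 g/mol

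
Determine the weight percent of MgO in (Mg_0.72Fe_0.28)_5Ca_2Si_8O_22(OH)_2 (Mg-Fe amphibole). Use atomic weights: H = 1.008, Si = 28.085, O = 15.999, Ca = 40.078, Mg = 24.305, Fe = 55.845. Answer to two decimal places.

16.94 wt%

Molar mass of (Mg_0.72Fe_0.28)_5Ca_2Si_8O_22(OH)_2 = 3.60×24.305 + 1.40×55.845 + 2×40.078 + 8×28.085 + 24×15.999 + 2×1.008 = 856.509 g/mol.
Each formula unit contains 3.60 Mg, equivalent to 3.60/1 = 3.6000 mol MgO.
M(MgO) = 1×24.305 + 1×15.999 = 40.304 g/mol.
Mass of MgO per formula unit = 3.6000 × 40.304 = 145.094 g.
MgO wt% = 145.094 / 856.509 × 100 = 16.94%.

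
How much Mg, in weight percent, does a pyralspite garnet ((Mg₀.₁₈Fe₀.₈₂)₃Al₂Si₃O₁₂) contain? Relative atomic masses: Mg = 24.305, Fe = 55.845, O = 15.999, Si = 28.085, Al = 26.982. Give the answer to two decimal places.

M((Mg₀.₁₈Fe₀.₈₂)₃Al₂Si₃O₁₂) = 480.710 g/mol.
Mg contributes 0.54 × 24.305 = 13.125 g per mole.
13.125/480.710 = 0.0273 → 2.73%.

2.73 weight percent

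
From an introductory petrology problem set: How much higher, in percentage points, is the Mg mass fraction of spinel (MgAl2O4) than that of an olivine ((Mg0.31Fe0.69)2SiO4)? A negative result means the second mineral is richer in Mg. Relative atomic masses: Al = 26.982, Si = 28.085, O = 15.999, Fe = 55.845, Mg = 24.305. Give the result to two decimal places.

First mineral: 24.305 g Mg in 142.265 g formula = 17.08 wt% Mg.
Second mineral: 15.069 g Mg in 184.216 g formula = 8.18 wt% Mg.
17.08% − 8.18% gives a difference of 8.90 percentage points.

8.90 percentage points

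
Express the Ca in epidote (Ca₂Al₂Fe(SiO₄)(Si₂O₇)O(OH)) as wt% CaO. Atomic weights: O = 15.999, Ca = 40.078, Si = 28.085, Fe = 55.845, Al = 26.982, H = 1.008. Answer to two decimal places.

Formula mass = 483.215 g/mol.
2 Ca → 2.0000 mol CaO per formula unit; M(CaO) = 56.077, so CaO mass = 112.154 g.
112.154/483.215 × 100 = 23.21 wt%.

23.21 wt%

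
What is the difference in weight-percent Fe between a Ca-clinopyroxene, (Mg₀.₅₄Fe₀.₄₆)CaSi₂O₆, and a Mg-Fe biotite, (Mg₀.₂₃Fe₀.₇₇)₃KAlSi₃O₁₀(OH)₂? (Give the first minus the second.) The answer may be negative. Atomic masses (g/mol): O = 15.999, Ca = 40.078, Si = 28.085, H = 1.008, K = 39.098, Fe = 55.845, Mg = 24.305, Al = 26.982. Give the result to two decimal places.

-15.20 percentage points

Fe in (Mg₀.₅₄Fe₀.₄₆)CaSi₂O₆: molar mass 231.055 g/mol; 0.46×55.845 = 25.689 g → 11.12 wt%.
Fe in (Mg₀.₂₃Fe₀.₇₇)₃KAlSi₃O₁₀(OH)₂: molar mass 490.111 g/mol; 2.31×55.845 = 129.002 g → 26.32 wt%.
Difference = 11.12 − 26.32 = -15.20 percentage points.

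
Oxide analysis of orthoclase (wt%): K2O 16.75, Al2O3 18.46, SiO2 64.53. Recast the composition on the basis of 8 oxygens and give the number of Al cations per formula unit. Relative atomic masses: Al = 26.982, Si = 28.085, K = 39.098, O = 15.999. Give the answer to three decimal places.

1.010 Al apfu

K2O: 16.75/94.195 = 0.17782 mol → 0.35564 mol K, 0.17782 mol O.
Al2O3: 18.46/101.961 = 0.18105 mol → 0.36210 mol Al, 0.54315 mol O.
SiO2: 64.53/60.083 = 1.07401 mol → 1.07401 mol Si, 2.14802 mol O.
Total oxygen = 2.86899 mol. Normalization factor = 8/2.86899 = 2.78844.
Al per 8 O = 0.36210 × 2.78844 = 1.010.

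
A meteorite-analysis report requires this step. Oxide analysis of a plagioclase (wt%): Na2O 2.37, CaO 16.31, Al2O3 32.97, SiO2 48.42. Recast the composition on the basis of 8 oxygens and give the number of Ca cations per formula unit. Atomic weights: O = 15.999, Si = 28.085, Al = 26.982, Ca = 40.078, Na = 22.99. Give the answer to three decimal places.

2.37 wt% Na2O ÷ 61.979 g/mol = 0.03824 mol, giving 0.07648 Na and 0.03824 O.
16.31 wt% CaO ÷ 56.077 g/mol = 0.29085 mol, giving 0.29085 Ca and 0.29085 O.
32.97 wt% Al2O3 ÷ 101.961 g/mol = 0.32336 mol, giving 0.64672 Al and 0.97008 O.
48.42 wt% SiO2 ÷ 60.083 g/mol = 0.80589 mol, giving 0.80589 Si and 1.61178 O.
Oxygen sums to 2.91095; scaling by 8/2.91095 = 2.74824 puts the formula on 8 O.
Ca: 0.29085 × 2.74824 = 0.799 atoms per formula unit.

0.799 Ca apfu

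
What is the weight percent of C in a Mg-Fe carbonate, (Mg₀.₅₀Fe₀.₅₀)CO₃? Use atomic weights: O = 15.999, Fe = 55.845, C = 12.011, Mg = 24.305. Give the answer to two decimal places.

Molar mass of (Mg₀.₅₀Fe₀.₅₀)CO₃: 0.50×24.305 + 0.50×55.845 + 1×12.011 + 3×15.999 = 100.083 g/mol.
Mass of C per formula unit: 1 × 12.011 = 12.011 g.
Weight fraction C = 12.011 / 100.083 = 0.1200.

12.00 weight percent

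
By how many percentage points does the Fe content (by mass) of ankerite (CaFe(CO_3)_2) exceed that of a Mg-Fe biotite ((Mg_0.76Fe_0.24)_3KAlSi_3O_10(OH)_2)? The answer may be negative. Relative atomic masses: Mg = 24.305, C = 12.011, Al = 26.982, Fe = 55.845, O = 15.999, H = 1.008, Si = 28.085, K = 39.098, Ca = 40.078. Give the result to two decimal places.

First mineral: 55.845 g Fe in 215.939 g formula = 25.86 wt% Fe.
Second mineral: 40.208 g Fe in 439.963 g formula = 9.14 wt% Fe.
25.86% − 9.14% gives a difference of 16.72 percentage points.

16.72 percentage points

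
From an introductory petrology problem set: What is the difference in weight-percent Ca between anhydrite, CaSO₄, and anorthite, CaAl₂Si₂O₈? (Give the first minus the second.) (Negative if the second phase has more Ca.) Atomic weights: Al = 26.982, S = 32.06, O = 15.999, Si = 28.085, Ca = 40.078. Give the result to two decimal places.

15.03 percentage points

First mineral: 40.078 g Ca in 136.134 g formula = 29.44 wt% Ca.
Second mineral: 40.078 g Ca in 278.204 g formula = 14.41 wt% Ca.
29.44% − 14.41% gives a difference of 15.03 percentage points.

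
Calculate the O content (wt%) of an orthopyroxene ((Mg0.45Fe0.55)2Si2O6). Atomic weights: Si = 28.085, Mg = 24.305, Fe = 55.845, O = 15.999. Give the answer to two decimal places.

40.77 wt%

Formula mass = 0.90×24.305 + 1.10×55.845 + 2×28.085 + 6×15.999 = 235.468 g/mol, of which 95.994 g is O.
So O makes up 95.994/235.468 = 0.4077 of the mass, i.e. 40.77%.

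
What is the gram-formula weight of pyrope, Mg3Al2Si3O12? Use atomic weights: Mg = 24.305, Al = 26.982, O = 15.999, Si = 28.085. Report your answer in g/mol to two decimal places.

Mg: 3 × 24.305 = 72.9150
Al: 2 × 26.982 = 53.9640
Si: 3 × 28.085 = 84.2550
O: 12 × 15.999 = 191.9880
Summing the contributions gives the formula mass.

403.12 g/mol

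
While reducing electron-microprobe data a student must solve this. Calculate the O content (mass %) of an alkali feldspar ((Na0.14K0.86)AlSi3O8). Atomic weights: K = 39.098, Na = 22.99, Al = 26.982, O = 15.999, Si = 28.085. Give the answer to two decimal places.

46.36 mass %

Formula mass = 0.14×22.99 + 0.86×39.098 + 1×26.982 + 3×28.085 + 8×15.999 = 276.072 g/mol, of which 127.992 g is O.
So O makes up 127.992/276.072 = 0.4636 of the mass, i.e. 46.36%.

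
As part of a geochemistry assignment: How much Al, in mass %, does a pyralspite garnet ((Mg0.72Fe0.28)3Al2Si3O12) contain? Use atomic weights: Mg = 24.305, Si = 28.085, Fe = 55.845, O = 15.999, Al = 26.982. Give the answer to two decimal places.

Formula mass = 2.16×24.305 + 0.84×55.845 + 2×26.982 + 3×28.085 + 12×15.999 = 429.616 g/mol, of which 53.964 g is Al.
So Al makes up 53.964/429.616 = 0.1256 of the mass, i.e. 12.56%.

12.56 mass %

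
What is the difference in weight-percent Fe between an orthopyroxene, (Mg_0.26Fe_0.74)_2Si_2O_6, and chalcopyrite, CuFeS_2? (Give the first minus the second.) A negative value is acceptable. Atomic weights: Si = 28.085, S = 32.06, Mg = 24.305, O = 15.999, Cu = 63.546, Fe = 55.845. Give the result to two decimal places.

Fe in (Mg_0.26Fe_0.74)_2Si_2O_6: molar mass 247.453 g/mol; 1.48×55.845 = 82.651 g → 33.40 wt%.
Fe in CuFeS_2: molar mass 183.511 g/mol; 1×55.845 = 55.845 g → 30.43 wt%.
Difference = 33.40 − 30.43 = 2.97 percentage points.

2.97 percentage points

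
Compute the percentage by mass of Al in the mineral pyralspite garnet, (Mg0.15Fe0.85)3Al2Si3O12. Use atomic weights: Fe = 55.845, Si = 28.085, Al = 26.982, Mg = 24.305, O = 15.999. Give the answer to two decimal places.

11.16 mass %

M((Mg0.15Fe0.85)3Al2Si3O12) = 483.549 g/mol.
Al contributes 2 × 26.982 = 53.964 g per mole.
53.964/483.549 = 0.1116 → 11.16%.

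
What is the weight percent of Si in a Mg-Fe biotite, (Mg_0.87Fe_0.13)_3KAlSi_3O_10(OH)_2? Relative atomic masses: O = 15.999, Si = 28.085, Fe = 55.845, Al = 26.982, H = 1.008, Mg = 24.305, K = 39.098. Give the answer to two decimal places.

19.61 weight percent

Molar mass of (Mg_0.87Fe_0.13)_3KAlSi_3O_10(OH)_2: 2.61×24.305 + 0.39×55.845 + 1×39.098 + 1×26.982 + 3×28.085 + 12×15.999 + 2×1.008 = 429.555 g/mol.
Mass of Si per formula unit: 3 × 28.085 = 84.255 g.
Weight fraction Si = 84.255 / 429.555 = 0.1961.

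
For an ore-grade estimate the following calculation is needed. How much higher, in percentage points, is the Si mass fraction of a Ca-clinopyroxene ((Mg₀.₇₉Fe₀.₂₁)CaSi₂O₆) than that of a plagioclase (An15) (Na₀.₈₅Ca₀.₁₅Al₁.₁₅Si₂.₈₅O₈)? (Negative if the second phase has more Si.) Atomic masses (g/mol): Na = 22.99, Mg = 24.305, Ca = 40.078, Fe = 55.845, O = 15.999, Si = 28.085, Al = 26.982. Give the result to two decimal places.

-5.08 percentage points

First mineral: 56.170 g Si in 223.170 g formula = 25.17 wt% Si.
Second mineral: 80.042 g Si in 264.617 g formula = 30.25 wt% Si.
25.17% − 30.25% gives a difference of -5.08 percentage points.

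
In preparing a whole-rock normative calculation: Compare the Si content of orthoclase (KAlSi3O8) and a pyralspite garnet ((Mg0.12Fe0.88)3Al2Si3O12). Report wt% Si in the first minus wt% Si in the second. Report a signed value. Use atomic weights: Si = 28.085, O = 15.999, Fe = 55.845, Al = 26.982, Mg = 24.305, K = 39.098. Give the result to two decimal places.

12.95 percentage points

Si in KAlSi3O8: molar mass 278.327 g/mol; 3×28.085 = 84.255 g → 30.27 wt%.
Si in (Mg0.12Fe0.88)3Al2Si3O12: molar mass 486.388 g/mol; 3×28.085 = 84.255 g → 17.32 wt%.
Difference = 30.27 − 17.32 = 12.95 percentage points.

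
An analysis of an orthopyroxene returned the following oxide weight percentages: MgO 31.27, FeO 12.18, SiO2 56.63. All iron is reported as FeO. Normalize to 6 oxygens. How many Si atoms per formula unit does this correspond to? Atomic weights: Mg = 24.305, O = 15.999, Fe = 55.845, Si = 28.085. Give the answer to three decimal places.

MgO (M=40.304): mol = 0.77585; Mg = 0.77585, O = 0.77585.
FeO (M=71.844): mol = 0.16953; Fe = 0.16953, O = 0.16953.
SiO2 (M=60.083): mol = 0.94253; Si = 0.94253, O = 1.88506.
ΣO = 2.83044; factor = 6/ΣO = 2.11981.
Si apfu = 0.94253 × 2.11981 = 1.998.

1.998 Si apfu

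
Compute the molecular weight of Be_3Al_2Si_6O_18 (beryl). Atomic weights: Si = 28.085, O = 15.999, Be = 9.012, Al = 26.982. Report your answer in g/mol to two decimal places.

Be: 3 × 9.012 = 27.0360
Al: 2 × 26.982 = 53.9640
Si: 6 × 28.085 = 168.5100
O: 18 × 15.999 = 287.9820
Summing the contributions gives the formula mass.

537.49 g/mol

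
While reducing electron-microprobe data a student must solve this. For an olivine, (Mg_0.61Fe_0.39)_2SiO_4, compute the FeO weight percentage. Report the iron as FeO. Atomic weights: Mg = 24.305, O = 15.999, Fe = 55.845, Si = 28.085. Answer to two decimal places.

33.90 wt%

M((Mg_0.61Fe_0.39)_2SiO_4) = 165.292 g/mol; M(FeO) = 71.844 g/mol.
Moles FeO per formula unit = 0.78 Fe ÷ 1 = 0.7800.
FeO fraction = (0.7800 × 71.844) / 165.292 = 56.038/165.292 = 0.3390.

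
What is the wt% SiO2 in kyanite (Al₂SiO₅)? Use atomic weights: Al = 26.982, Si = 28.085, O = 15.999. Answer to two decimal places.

37.08 wt%

M(Al₂SiO₅) = 162.044 g/mol; M(SiO2) = 60.083 g/mol.
Moles SiO2 per formula unit = 1 Si ÷ 1 = 1.0000.
SiO2 fraction = (1.0000 × 60.083) / 162.044 = 60.083/162.044 = 0.3708.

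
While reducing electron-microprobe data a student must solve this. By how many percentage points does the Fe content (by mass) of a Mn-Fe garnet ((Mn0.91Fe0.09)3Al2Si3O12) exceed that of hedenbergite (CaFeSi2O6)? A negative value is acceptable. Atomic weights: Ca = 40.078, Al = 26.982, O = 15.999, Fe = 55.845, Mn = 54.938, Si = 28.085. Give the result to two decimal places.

-19.47 percentage points

Fe in (Mn0.91Fe0.09)3Al2Si3O12: molar mass 495.266 g/mol; 0.27×55.845 = 15.078 g → 3.04 wt%.
Fe in CaFeSi2O6: molar mass 248.087 g/mol; 1×55.845 = 55.845 g → 22.51 wt%.
Difference = 3.04 − 22.51 = -19.47 percentage points.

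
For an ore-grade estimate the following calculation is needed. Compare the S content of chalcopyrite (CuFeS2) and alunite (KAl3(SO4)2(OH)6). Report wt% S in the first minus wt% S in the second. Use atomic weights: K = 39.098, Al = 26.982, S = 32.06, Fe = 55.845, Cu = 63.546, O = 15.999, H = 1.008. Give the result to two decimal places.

19.46 percentage points

M(CuFeS2) = 183.511 g/mol, so wt% S = 64.120/183.511 × 100 = 34.94%.
M(KAl3(SO4)2(OH)6) = 414.198 g/mol, so wt% S = 64.120/414.198 × 100 = 15.48%.
34.94 − 15.48 = 19.46 pp.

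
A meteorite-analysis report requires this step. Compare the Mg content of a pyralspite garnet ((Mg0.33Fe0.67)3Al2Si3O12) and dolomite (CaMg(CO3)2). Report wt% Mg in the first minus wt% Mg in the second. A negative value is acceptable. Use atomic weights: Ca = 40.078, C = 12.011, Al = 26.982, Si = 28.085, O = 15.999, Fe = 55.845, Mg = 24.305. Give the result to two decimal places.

-8.02 percentage points

M((Mg0.33Fe0.67)3Al2Si3O12) = 466.517 g/mol, so wt% Mg = 24.062/466.517 × 100 = 5.16%.
M(CaMg(CO3)2) = 184.399 g/mol, so wt% Mg = 24.305/184.399 × 100 = 13.18%.
5.16 − 13.18 = -8.02 pp.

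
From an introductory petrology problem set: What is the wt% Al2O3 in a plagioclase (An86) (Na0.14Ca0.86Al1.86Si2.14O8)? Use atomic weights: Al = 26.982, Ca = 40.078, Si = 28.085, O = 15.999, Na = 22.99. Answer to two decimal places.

34.36 wt%

Molar mass of Na0.14Ca0.86Al1.86Si2.14O8 = 0.14*22.99 + 0.86*40.078 + 1.86*26.982 + 2.14*28.085 + 8*15.999 = 275.966 g/mol.
Each formula unit contains 1.86 Al, equivalent to 1.86/2 = 0.9300 mol Al2O3.
M(Al2O3) = 2×26.982 + 3×15.999 = 101.961 g/mol.
Mass of Al2O3 per formula unit = 0.9300 × 101.961 = 94.824 g.
Al2O3 wt% = 94.824 / 275.966 × 100 = 34.36%.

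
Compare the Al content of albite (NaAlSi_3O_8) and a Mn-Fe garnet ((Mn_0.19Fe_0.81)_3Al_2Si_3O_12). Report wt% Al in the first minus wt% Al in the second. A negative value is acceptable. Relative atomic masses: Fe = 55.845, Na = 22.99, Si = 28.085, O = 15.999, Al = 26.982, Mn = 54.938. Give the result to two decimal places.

-0.56 percentage points

M(NaAlSi_3O_8) = 262.219 g/mol, so wt% Al = 26.982/262.219 × 100 = 10.29%.
M((Mn_0.19Fe_0.81)_3Al_2Si_3O_12) = 497.225 g/mol, so wt% Al = 53.964/497.225 × 100 = 10.85%.
10.29 − 10.85 = -0.56 pp.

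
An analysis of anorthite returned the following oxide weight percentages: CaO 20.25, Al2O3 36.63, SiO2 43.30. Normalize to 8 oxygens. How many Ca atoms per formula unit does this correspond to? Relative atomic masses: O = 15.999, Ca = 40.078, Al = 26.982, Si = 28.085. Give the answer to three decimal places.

1.003 Ca apfu

CaO: 20.25/56.077 = 0.36111 mol → 0.36111 mol Ca, 0.36111 mol O.
Al2O3: 36.63/101.961 = 0.35926 mol → 0.71852 mol Al, 1.07778 mol O.
SiO2: 43.30/60.083 = 0.72067 mol → 0.72067 mol Si, 1.44134 mol O.
Total oxygen = 2.88023 mol. Normalization factor = 8/2.88023 = 2.77756.
Ca per 8 O = 0.36111 × 2.77756 = 1.003.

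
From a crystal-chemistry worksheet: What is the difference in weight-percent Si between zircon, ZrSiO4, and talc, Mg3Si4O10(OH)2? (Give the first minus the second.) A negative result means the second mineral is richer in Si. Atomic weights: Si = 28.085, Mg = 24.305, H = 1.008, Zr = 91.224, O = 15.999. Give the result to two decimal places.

-14.30 percentage points

M(ZrSiO4) = 183.305 g/mol, so wt% Si = 28.085/183.305 × 100 = 15.32%.
M(Mg3Si4O10(OH)2) = 379.259 g/mol, so wt% Si = 112.340/379.259 × 100 = 29.62%.
15.32 − 29.62 = -14.30 pp.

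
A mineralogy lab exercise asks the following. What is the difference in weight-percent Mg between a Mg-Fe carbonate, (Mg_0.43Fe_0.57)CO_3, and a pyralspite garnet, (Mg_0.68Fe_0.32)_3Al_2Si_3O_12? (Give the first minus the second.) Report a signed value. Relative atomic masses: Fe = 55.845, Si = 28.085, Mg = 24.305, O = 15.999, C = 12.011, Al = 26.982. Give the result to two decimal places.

M((Mg_0.43Fe_0.57)CO_3) = 102.291 g/mol, so wt% Mg = 10.451/102.291 × 100 = 10.22%.
M((Mg_0.68Fe_0.32)_3Al_2Si_3O_12) = 433.400 g/mol, so wt% Mg = 49.582/433.400 × 100 = 11.44%.
10.22 − 11.44 = -1.22 pp.

-1.22 percentage points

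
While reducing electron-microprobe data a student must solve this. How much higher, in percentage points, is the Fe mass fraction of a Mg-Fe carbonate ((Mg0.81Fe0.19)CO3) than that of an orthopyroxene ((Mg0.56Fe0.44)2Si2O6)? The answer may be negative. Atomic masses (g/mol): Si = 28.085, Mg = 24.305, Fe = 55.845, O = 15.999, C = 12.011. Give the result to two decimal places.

-9.75 percentage points

Fe in (Mg0.81Fe0.19)CO3: molar mass 90.306 g/mol; 0.19×55.845 = 10.611 g → 11.75 wt%.
Fe in (Mg0.56Fe0.44)2Si2O6: molar mass 228.529 g/mol; 0.88×55.845 = 49.144 g → 21.50 wt%.
Difference = 11.75 − 21.50 = -9.75 percentage points.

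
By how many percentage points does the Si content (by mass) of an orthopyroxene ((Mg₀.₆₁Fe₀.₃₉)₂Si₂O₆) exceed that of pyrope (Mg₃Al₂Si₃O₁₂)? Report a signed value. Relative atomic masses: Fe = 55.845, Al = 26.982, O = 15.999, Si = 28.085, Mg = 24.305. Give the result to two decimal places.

First mineral: 56.170 g Si in 225.375 g formula = 24.92 wt% Si.
Second mineral: 84.255 g Si in 403.122 g formula = 20.90 wt% Si.
24.92% − 20.90% gives a difference of 4.02 percentage points.

4.02 percentage points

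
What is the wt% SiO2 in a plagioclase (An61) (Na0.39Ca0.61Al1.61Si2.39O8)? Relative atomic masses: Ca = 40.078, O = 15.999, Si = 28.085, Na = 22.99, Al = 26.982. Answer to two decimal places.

M(Na0.39Ca0.61Al1.61Si2.39O8) = 271.970 g/mol; M(SiO2) = 60.083 g/mol.
Moles SiO2 per formula unit = 2.39 Si ÷ 1 = 2.3900.
SiO2 fraction = (2.3900 × 60.083) / 271.970 = 143.598/271.970 = 0.5280.

52.80 wt%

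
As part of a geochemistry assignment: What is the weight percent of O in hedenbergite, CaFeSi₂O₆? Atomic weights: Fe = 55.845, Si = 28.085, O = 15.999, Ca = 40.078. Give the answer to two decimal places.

Formula mass = 1·40.078 + 1·55.845 + 2·28.085 + 6·15.999 = 248.087 g/mol, of which 95.994 g is O.
So O makes up 95.994/248.087 = 0.3869 of the mass, i.e. 38.69%.

38.69 mass %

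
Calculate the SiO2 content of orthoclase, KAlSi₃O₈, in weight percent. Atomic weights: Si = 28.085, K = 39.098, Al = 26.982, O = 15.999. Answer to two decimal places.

64.76 wt%

Molar mass of KAlSi₃O₈ = 1*39.098 + 1*26.982 + 3*28.085 + 8*15.999 = 278.327 g/mol.
Each formula unit contains 3 Si, equivalent to 3/1 = 3.0000 mol SiO2.
M(SiO2) = 1×28.085 + 2×15.999 = 60.083 g/mol.
Mass of SiO2 per formula unit = 3.0000 × 60.083 = 180.249 g.
SiO2 wt% = 180.249 / 278.327 × 100 = 64.76%.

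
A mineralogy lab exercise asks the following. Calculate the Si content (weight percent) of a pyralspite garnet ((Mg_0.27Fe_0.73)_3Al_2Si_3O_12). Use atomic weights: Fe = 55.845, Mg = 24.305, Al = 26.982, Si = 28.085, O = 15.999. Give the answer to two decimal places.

Molar mass of (Mg_0.27Fe_0.73)_3Al_2Si_3O_12: 0.81×24.305 + 2.19×55.845 + 2×26.982 + 3×28.085 + 12×15.999 = 472.195 g/mol.
Mass of Si per formula unit: 3 × 28.085 = 84.255 g.
Weight fraction Si = 84.255 / 472.195 = 0.1784.

17.84 weight percent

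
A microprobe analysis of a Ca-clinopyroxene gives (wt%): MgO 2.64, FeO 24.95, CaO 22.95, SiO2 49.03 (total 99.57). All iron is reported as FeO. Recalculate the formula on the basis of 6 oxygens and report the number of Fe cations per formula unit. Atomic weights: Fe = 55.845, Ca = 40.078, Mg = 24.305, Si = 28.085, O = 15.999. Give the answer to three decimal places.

MgO (M=40.304): mol = 0.06550; Mg = 0.06550, O = 0.06550.
FeO (M=71.844): mol = 0.34728; Fe = 0.34728, O = 0.34728.
CaO (M=56.077): mol = 0.40926; Ca = 0.40926, O = 0.40926.
SiO2 (M=60.083): mol = 0.81604; Si = 0.81604, O = 1.63208.
ΣO = 2.45412; factor = 6/ΣO = 2.44487.
Fe apfu = 0.34728 × 2.44487 = 0.849.

0.849 Fe apfu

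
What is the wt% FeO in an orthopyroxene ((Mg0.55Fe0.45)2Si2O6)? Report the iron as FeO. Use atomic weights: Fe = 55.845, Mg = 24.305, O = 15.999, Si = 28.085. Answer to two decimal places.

28.22 wt%

Molar mass of (Mg0.55Fe0.45)2Si2O6 = 1.10×24.305 + 0.90×55.845 + 2×28.085 + 6×15.999 = 229.160 g/mol.
Each formula unit contains 0.90 Fe, equivalent to 0.90/1 = 0.9000 mol FeO.
M(FeO) = 1×55.845 + 1×15.999 = 71.844 g/mol.
Mass of FeO per formula unit = 0.9000 × 71.844 = 64.660 g.
FeO wt% = 64.660 / 229.160 × 100 = 28.22%.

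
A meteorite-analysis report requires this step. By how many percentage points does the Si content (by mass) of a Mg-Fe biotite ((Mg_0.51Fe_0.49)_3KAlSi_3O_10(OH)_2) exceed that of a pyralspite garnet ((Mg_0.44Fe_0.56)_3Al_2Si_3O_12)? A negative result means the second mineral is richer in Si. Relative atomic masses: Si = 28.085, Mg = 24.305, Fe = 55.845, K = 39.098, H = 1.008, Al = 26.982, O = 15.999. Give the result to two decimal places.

First mineral: 84.255 g Si in 463.618 g formula = 18.17 wt% Si.
Second mineral: 84.255 g Si in 456.109 g formula = 18.47 wt% Si.
18.17% − 18.47% gives a difference of -0.30 percentage points.

-0.30 percentage points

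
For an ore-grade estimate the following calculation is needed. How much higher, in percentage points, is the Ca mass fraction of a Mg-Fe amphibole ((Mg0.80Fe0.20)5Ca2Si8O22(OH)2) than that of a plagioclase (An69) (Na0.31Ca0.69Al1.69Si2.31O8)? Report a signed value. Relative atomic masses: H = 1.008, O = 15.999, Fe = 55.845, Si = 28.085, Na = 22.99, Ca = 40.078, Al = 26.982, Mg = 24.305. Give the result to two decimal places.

-0.62 percentage points

M((Mg0.80Fe0.20)5Ca2Si8O22(OH)2) = 843.893 g/mol, so wt% Ca = 80.156/843.893 × 100 = 9.50%.
M(Na0.31Ca0.69Al1.69Si2.31O8) = 273.249 g/mol, so wt% Ca = 27.654/273.249 × 100 = 10.12%.
9.50 − 10.12 = -0.62 pp.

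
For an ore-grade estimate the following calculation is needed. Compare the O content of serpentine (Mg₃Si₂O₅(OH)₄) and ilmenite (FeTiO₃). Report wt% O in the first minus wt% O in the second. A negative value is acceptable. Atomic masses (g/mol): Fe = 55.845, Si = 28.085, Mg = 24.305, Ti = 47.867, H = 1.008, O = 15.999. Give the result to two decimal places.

20.32 percentage points

M(Mg₃Si₂O₅(OH)₄) = 277.108 g/mol, so wt% O = 143.991/277.108 × 100 = 51.96%.
M(FeTiO₃) = 151.709 g/mol, so wt% O = 47.997/151.709 × 100 = 31.64%.
51.96 − 31.64 = 20.32 pp.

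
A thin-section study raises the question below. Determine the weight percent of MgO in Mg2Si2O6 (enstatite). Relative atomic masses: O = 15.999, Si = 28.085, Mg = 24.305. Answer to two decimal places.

40.15 wt%

Molar mass of Mg2Si2O6 = 2*24.305 + 2*28.085 + 6*15.999 = 200.774 g/mol.
Each formula unit contains 2 Mg, equivalent to 2/1 = 2.0000 mol MgO.
M(MgO) = 1×24.305 + 1×15.999 = 40.304 g/mol.
Mass of MgO per formula unit = 2.0000 × 40.304 = 80.608 g.
MgO wt% = 80.608 / 200.774 × 100 = 40.15%.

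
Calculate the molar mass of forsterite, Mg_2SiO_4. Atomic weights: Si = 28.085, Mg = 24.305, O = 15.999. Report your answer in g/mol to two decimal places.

Mg: 2 × 24.305 = 48.6100
Si: 1 × 28.085 = 28.0850
O: 4 × 15.999 = 63.9960
Summing the contributions gives the formula mass.

140.69 g/mol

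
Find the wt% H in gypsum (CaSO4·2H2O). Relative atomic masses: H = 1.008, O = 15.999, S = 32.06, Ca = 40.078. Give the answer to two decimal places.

2.34 weight percent

Formula mass = 1*40.078 + 1*32.06 + 6*15.999 + 4*1.008 = 172.164 g/mol, of which 4.032 g is H.
So H makes up 4.032/172.164 = 0.0234 of the mass, i.e. 2.34%.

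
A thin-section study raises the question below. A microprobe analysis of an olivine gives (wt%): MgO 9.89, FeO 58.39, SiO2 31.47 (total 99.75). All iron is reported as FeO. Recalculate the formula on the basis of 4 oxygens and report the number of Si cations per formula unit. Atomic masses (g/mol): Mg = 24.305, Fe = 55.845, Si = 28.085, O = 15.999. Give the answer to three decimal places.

MgO (M=40.304): mol = 0.24539; Mg = 0.24539, O = 0.24539.
FeO (M=71.844): mol = 0.81273; Fe = 0.81273, O = 0.81273.
SiO2 (M=60.083): mol = 0.52378; Si = 0.52378, O = 1.04756.
ΣO = 2.10568; factor = 4/ΣO = 1.89962.
Si apfu = 0.52378 × 1.89962 = 0.995.

0.995 Si apfu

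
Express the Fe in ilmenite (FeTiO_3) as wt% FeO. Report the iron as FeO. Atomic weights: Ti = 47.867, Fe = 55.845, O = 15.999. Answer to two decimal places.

47.36 wt%

Formula mass = 151.709 g/mol.
1 Fe → 1.0000 mol FeO per formula unit; M(FeO) = 71.844, so FeO mass = 71.844 g.
71.844/151.709 × 100 = 47.36 wt%.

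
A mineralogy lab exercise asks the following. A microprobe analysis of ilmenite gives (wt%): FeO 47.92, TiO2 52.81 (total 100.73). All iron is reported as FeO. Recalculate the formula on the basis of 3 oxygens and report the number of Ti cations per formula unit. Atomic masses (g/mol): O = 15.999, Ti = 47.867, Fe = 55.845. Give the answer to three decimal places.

47.92 wt% FeO ÷ 71.844 g/mol = 0.66700 mol, giving 0.66700 Fe and 0.66700 O.
52.81 wt% TiO2 ÷ 79.865 g/mol = 0.66124 mol, giving 0.66124 Ti and 1.32248 O.
Oxygen sums to 1.98948; scaling by 3/1.98948 = 1.50793 puts the formula on 3 O.
Ti: 0.66124 × 1.50793 = 0.997 atoms per formula unit.

0.997 Ti apfu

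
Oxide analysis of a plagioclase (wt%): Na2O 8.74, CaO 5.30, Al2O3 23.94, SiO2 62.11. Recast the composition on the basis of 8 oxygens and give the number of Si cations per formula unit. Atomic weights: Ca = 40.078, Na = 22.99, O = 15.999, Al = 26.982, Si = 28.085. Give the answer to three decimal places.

2.750 Si apfu

Na2O: 8.74/61.979 = 0.14102 mol → 0.28204 mol Na, 0.14102 mol O.
CaO: 5.30/56.077 = 0.09451 mol → 0.09451 mol Ca, 0.09451 mol O.
Al2O3: 23.94/101.961 = 0.23480 mol → 0.46960 mol Al, 0.70440 mol O.
SiO2: 62.11/60.083 = 1.03374 mol → 1.03374 mol Si, 2.06748 mol O.
Total oxygen = 3.00741 mol. Normalization factor = 8/3.00741 = 2.66010.
Si per 8 O = 1.03374 × 2.66010 = 2.750.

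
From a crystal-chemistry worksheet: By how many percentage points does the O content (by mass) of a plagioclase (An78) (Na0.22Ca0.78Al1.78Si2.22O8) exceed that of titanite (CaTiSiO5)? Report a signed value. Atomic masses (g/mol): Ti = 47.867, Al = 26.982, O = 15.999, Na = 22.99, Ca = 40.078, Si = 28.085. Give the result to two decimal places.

M(Na0.22Ca0.78Al1.78Si2.22O8) = 274.687 g/mol, so wt% O = 127.992/274.687 × 100 = 46.60%.
M(CaTiSiO5) = 196.025 g/mol, so wt% O = 79.995/196.025 × 100 = 40.81%.
46.60 − 40.81 = 5.79 pp.

5.79 percentage points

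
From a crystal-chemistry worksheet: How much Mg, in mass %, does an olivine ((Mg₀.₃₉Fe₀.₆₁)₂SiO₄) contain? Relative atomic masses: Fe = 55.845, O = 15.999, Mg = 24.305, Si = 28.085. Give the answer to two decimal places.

10.58 mass %

Molar mass of (Mg₀.₃₉Fe₀.₆₁)₂SiO₄: 0.78*24.305 + 1.22*55.845 + 1*28.085 + 4*15.999 = 179.170 g/mol.
Mass of Mg per formula unit: 0.78 × 24.305 = 18.958 g.
Weight fraction Mg = 18.958 / 179.170 = 0.1058.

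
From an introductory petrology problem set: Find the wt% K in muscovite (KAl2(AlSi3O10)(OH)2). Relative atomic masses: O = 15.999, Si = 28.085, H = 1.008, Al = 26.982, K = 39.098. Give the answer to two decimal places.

Formula mass = 1*39.098 + 3*26.982 + 3*28.085 + 12*15.999 + 2*1.008 = 398.303 g/mol, of which 39.098 g is K.
So K makes up 39.098/398.303 = 0.0982 of the mass, i.e. 9.82%.

9.82 wt%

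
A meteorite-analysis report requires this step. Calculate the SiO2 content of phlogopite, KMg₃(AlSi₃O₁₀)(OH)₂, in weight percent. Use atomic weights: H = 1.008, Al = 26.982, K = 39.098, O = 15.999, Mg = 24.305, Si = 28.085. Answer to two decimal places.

Molar mass of KMg₃(AlSi₃O₁₀)(OH)₂ = 1*39.098 + 3*24.305 + 1*26.982 + 3*28.085 + 12*15.999 + 2*1.008 = 417.254 g/mol.
Each formula unit contains 3 Si, equivalent to 3/1 = 3.0000 mol SiO2.
M(SiO2) = 1×28.085 + 2×15.999 = 60.083 g/mol.
Mass of SiO2 per formula unit = 3.0000 × 60.083 = 180.249 g.
SiO2 wt% = 180.249 / 417.254 × 100 = 43.20%.

43.20 wt%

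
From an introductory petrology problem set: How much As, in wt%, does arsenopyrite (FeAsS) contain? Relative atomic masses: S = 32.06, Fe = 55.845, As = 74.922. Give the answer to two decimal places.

46.01 wt%

M(FeAsS) = 162.827 g/mol.
As contributes 1 × 74.922 = 74.922 g per mole.
74.922/162.827 = 0.4601 → 46.01%.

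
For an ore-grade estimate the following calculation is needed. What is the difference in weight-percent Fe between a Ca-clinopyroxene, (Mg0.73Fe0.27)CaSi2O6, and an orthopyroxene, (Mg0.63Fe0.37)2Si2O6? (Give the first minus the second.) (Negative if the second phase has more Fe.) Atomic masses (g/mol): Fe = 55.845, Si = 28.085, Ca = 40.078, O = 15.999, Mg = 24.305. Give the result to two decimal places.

-11.74 percentage points

Fe in (Mg0.73Fe0.27)CaSi2O6: molar mass 225.063 g/mol; 0.27×55.845 = 15.078 g → 6.70 wt%.
Fe in (Mg0.63Fe0.37)2Si2O6: molar mass 224.114 g/mol; 0.74×55.845 = 41.325 g → 18.44 wt%.
Difference = 6.70 − 18.44 = -11.74 percentage points.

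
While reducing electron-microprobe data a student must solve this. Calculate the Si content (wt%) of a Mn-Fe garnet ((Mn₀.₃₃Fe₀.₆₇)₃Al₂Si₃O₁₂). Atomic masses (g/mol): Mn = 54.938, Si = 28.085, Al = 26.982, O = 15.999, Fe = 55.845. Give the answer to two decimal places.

16.96 wt%

Formula mass = 0.99×54.938 + 2.01×55.845 + 2×26.982 + 3×28.085 + 12×15.999 = 496.844 g/mol, of which 84.255 g is Si.
So Si makes up 84.255/496.844 = 0.1696 of the mass, i.e. 16.96%.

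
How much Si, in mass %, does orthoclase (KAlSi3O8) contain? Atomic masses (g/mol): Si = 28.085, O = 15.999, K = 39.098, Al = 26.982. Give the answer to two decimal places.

30.27 mass %

Formula mass = 1×39.098 + 1×26.982 + 3×28.085 + 8×15.999 = 278.327 g/mol, of which 84.255 g is Si.
So Si makes up 84.255/278.327 = 0.3027 of the mass, i.e. 30.27%.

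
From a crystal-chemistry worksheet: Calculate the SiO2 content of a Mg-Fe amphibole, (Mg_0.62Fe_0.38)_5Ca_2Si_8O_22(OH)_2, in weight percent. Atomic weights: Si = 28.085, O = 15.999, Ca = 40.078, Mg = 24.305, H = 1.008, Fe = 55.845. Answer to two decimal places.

55.10 wt%

Molar mass of (Mg_0.62Fe_0.38)_5Ca_2Si_8O_22(OH)_2 = 3.10*24.305 + 1.90*55.845 + 2*40.078 + 8*28.085 + 24*15.999 + 2*1.008 = 872.279 g/mol.
Each formula unit contains 8 Si, equivalent to 8/1 = 8.0000 mol SiO2.
M(SiO2) = 1×28.085 + 2×15.999 = 60.083 g/mol.
Mass of SiO2 per formula unit = 8.0000 × 60.083 = 480.664 g.
SiO2 wt% = 480.664 / 872.279 × 100 = 55.10%.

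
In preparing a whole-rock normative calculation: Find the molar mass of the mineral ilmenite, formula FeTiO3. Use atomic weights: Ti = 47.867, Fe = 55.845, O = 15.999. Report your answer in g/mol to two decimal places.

151.71 g/mol

The formula mass is the sum 1(55.845) + 1(47.867) + 3(15.999).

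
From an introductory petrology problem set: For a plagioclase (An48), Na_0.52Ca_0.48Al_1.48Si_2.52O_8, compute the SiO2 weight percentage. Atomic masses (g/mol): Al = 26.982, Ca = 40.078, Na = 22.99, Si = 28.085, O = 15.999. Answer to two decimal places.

56.10 wt%

Molar mass of Na_0.52Ca_0.48Al_1.48Si_2.52O_8 = 0.52·22.99 + 0.48·40.078 + 1.48·26.982 + 2.52·28.085 + 8·15.999 = 269.892 g/mol.
Each formula unit contains 2.52 Si, equivalent to 2.52/1 = 2.5200 mol SiO2.
M(SiO2) = 1×28.085 + 2×15.999 = 60.083 g/mol.
Mass of SiO2 per formula unit = 2.5200 × 60.083 = 151.409 g.
SiO2 wt% = 151.409 / 269.892 × 100 = 56.10%.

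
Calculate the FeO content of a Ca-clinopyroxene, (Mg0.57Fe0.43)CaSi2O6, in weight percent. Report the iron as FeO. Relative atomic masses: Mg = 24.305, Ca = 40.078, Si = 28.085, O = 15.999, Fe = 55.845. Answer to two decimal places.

13.43 wt%

Formula mass = 230.109 g/mol.
0.43 Fe → 0.4300 mol FeO per formula unit; M(FeO) = 71.844, so FeO mass = 30.893 g.
30.893/230.109 × 100 = 13.43 wt%.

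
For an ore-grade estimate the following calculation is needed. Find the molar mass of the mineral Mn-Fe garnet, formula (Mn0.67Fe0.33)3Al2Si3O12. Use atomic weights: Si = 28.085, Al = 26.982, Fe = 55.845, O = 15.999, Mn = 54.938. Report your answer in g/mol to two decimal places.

495.92 g/mol

M = 2.01*54.938 + 0.99*55.845 + 2*26.982 + 3*28.085 + 12*15.999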